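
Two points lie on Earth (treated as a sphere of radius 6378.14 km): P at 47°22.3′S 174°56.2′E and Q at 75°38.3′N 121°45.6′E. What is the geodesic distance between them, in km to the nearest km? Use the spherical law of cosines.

In radians: φ₁ = -0.8268, φ₂ = 1.3201, Δλ = -53.177° = -0.9281 rad.
cos c = sin φ₁ sin φ₂ + cos φ₁ cos φ₂ cos Δλ = (-0.7358)(0.9687) + (0.6772)(0.2480)(0.5993) = -0.61209,
so c = arccos(-0.61209) = 2.22949 rad.
Distance = R·c = 6378.14 × 2.2295 ≈ 14220 km.

14220 km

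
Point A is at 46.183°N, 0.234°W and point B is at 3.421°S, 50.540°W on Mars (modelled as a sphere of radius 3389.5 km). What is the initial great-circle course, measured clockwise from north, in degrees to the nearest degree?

237°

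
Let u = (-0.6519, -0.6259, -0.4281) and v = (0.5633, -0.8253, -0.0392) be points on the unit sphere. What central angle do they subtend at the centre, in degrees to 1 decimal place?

80.4°

u·v = 0.1661; |u| = 1.0000, |v| = 1.0000.
cos θ = (u·v)/(|u||v|) = 0.1661, so θ = 80.4°.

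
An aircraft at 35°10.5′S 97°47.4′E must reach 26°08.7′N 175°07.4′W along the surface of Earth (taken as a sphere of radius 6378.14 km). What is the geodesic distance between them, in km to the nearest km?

11411 km

Let φ₁ = -0.6139 rad, φ₂ = 0.4563 rad, and Δλ = 1.5199 rad.
Haversine: a = sin²(Δφ/2) + cos φ₁ cos φ₂ sin²(Δλ/2) = 0.2600 + (0.8174)(0.8977)(0.4746) = 0.60828.
Central angle c = 2·arcsin(√a) = 1.78908 rad.
Distance = R·c = 6378.14 × 1.7891 ≈ 11411 km.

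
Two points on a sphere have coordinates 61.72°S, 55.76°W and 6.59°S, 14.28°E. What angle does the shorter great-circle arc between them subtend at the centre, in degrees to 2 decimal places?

74.83°

With latitudes φ₁ = -61.720°, φ₂ = -6.590° and longitude difference Δλ = 70.040°:
Haversine: a = sin²(Δφ/2) + cos φ₁ cos φ₂ sin²(Δλ/2) = 0.2141 + (0.4738)(0.9934)(0.3293) = 0.36914.
Central angle c = 2·arcsin(√a) = 1.30598 rad.
So the angular separation is 74.83°.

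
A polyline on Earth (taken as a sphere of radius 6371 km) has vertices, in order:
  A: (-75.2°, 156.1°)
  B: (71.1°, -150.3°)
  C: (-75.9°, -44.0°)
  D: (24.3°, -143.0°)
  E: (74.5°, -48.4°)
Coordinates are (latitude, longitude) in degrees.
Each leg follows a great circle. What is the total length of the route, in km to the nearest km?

54877 km

Leg A→B: central angle 2.6171 rad, distance 16673.8 km.
Leg B→C: central angle 2.7926 rad, distance 17791.9 km.
Leg C→D: central angle 2.0196 rad, distance 12866.6 km.
Leg D→E: central angle 1.1842 rad, distance 7544.7 km.
Total: 16673.8 + 17791.9 + 12866.6 + 7544.7 ≈ 54877 km.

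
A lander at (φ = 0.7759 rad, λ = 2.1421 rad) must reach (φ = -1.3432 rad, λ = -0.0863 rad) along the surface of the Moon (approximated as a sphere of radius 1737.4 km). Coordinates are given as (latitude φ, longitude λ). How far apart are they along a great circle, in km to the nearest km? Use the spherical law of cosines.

With latitudes φ₁ = 44.456°, φ₂ = -76.960° and longitude difference Δλ = -127.678°:
cos c = sin φ₁ sin φ₂ + cos φ₁ cos φ₂ cos Δλ = (0.7004)(-0.9742) + (0.7138)(0.2256)(-0.6112) = -0.78074,
so c = arccos(-0.78074) = 2.46664 rad.
Distance = R·c = 1737.4 × 2.4666 ≈ 4286 km.

4286 km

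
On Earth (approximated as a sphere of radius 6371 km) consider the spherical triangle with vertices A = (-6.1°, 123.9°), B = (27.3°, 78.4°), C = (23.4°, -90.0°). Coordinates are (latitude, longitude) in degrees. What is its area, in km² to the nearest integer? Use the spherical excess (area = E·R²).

Side lengths (central angles): a = 2.2354, b = 2.4975, c = 0.9636 rad; semiperimeter s = 2.8482.
By l'Huilier's theorem, tan(E/4) = √[tan(s/2) tan((s−a)/2) tan((s−b)/2) tan((s−c)/2)], giving spherical excess E = 2.5028 rad.
Area = E·R² = 2.5028 × (6371)² ≈ 101588008 km².

101588008 km²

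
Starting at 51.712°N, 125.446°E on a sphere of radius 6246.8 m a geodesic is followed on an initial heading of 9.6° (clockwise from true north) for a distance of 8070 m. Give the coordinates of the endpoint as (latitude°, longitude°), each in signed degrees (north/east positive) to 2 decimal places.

53.46°, -70.17°

Angular distance δ = d/R = 8070/6246.8 = 1.29186 rad; initial bearing θ = 0.1676 rad.
sin φ₂ = sin φ₁ cos δ + cos φ₁ sin δ cos θ = (0.7849)(0.2753) + (0.6196)(0.9613)(0.9860) = 0.8034, so φ₂ = 53.46°.
Δλ = atan2(sin θ sin δ cos φ₁, cos δ − sin φ₁ sin φ₂) = atan2(0.0993, -0.3553) = 164.379°.
λ₂ = 125.446° + 164.379° = 289.83° → -70.17° after wrapping to (−180°, 180°].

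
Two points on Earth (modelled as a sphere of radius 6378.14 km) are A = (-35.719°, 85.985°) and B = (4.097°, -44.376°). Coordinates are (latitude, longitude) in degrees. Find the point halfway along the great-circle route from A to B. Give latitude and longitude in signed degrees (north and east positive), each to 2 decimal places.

The central angle between A and B is δ = 2.1726 rad.
With f = 0.5, the slerp weights are sin((1−f)δ)/sin δ = 1.0735 and sin(fδ)/sin δ = 1.0735.
Weighted sum of the unit vectors: (1.0735)·(0.0568,0.8099,-0.5838) + (1.0735)·(0.7129,-0.6976,0.0714) = (0.8264, 0.1206, -0.5500).
Converting back: φ = atan2(z, √(x²+y²)) = -33.37°, λ = atan2(y, x) = 8.30°.

-33.37°, 8.30°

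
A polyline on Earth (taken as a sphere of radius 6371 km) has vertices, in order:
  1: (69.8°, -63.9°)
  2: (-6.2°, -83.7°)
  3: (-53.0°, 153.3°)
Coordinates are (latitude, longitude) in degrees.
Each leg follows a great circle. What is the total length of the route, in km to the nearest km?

Leg 1→2: central angle 1.3473 rad, distance 8583.7 km.
Leg 2→3: central angle 1.8128 rad, distance 11549.0 km.
Total: 8583.7 + 11549.0 ≈ 20133 km.

20133 km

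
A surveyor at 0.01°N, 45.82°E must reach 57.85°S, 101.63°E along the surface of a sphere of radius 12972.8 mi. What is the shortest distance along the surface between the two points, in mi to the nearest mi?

16440 mi

In radians: φ₁ = 0.0002, φ₂ = -1.0097, Δλ = 55.810° = 0.9741 rad.
cos c = sin φ₁ sin φ₂ + cos φ₁ cos φ₂ cos Δλ = (0.0002)(-0.8467) + (1.0000)(0.5321)(0.5619) = 0.29888,
so c = arccos(0.29888) = 1.26728 rad.
Distance = R·c = 12972.8 × 1.2673 ≈ 16440 mi.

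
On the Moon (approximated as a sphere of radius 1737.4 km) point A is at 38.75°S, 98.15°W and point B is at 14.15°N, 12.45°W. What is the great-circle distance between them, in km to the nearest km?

2897 km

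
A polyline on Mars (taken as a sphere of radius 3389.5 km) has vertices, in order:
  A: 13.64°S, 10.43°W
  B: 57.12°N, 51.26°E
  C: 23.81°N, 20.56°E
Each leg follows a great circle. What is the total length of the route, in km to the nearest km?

7513 km

Leg A→B: central angle 1.5186 rad, distance 5147.4 km.
Leg B→C: central angle 0.6980 rad, distance 2366.0 km.
Total: 5147.4 + 2366.0 ≈ 7513 km.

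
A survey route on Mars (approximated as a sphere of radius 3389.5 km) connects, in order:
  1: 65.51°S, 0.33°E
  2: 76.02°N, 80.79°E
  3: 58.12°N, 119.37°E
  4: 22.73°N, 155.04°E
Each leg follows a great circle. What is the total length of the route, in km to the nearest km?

Leg 1→2: central angle 2.6189 rad, distance 8876.8 km.
Leg 2→3: central angle 0.3930 rad, distance 1332.2 km.
Leg 3→4: central angle 0.7614 rad, distance 2580.9 km.
Total: 8876.8 + 1332.2 + 2580.9 ≈ 12790 km.

12790 km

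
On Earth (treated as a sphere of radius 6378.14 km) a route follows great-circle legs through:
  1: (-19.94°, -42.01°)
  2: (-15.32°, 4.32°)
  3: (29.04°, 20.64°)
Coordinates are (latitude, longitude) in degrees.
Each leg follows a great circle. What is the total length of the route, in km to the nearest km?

Leg 1→2: central angle 0.7725 rad, distance 4927.3 km.
Leg 2→3: central angle 0.8217 rad, distance 5240.8 km.
Total: 4927.3 + 5240.8 ≈ 10168 km.

10168 km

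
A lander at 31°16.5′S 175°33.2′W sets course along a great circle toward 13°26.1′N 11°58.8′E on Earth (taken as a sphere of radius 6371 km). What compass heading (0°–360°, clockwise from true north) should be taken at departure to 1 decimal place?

202.9°

Δλ = -172.467° = -3.0101 rad.
y = sin Δλ · cos φ₂ = (-0.1311)(0.9726) = -0.1275
x = cos φ₁ sin φ₂ − sin φ₁ cos φ₂ cos Δλ = (0.8547)(0.2323) − (-0.5191)(0.9726)(-0.9914) = -0.3020
θ = atan2(y, x) = -157.11°; adding 360° gives 202.9°.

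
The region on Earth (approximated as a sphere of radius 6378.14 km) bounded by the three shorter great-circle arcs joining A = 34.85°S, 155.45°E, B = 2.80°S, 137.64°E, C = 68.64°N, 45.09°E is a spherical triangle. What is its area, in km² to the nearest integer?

2892772 km²

Side lengths (central angles): a = 1.6325, b = 2.2603, c = 0.6295 rad; semiperimeter s = 2.2612.
By l'Huilier's theorem, tan(E/4) = √[tan(s/2) tan((s−a)/2) tan((s−b)/2) tan((s−c)/2)], giving spherical excess E = 0.0711 rad.
Area = E·R² = 0.0711 × (6378.14)² ≈ 2892772 km².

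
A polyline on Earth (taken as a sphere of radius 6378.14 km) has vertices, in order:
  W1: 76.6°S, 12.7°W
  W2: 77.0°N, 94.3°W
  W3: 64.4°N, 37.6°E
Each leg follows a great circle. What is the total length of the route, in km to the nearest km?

Leg W1→W2: central angle 2.7941 rad, distance 17821.1 km.
Leg W2→W3: central angle 0.6201 rad, distance 3955.2 km.
Total: 17821.1 + 3955.2 ≈ 21776 km.

21776 km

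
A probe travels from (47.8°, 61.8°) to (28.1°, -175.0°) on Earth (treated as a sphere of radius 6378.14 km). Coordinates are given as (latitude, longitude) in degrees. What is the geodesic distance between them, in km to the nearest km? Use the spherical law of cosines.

In radians: φ₁ = 0.8343, φ₂ = 0.4904, Δλ = 123.200° = 2.1502 rad.
cos c = sin φ₁ sin φ₂ + cos φ₁ cos φ₂ cos Δλ = (0.7408)(0.4710) + (0.6717)(0.8821)(-0.5476) = 0.02447,
so c = arccos(0.02447) = 1.54632 rad.
Distance = R·c = 6378.14 × 1.5463 ≈ 9863 km.

9863 km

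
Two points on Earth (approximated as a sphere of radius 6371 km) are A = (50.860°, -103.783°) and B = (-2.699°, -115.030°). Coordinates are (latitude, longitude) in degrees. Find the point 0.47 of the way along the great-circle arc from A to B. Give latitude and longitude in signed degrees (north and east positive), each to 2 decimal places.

The central angle between A and B is δ = 0.9498 rad.
With f = 0.47, the slerp weights are sin((1−f)δ)/sin δ = 0.5931 and sin(fδ)/sin δ = 0.5308.
Weighted sum of the unit vectors: (0.5931)·(-0.1504,-0.6130,0.7756) + (0.5308)·(-0.4226,-0.9051,-0.0471) = (-0.3135, -0.8441, 0.4350).
Converting back: φ = atan2(z, √(x²+y²)) = 25.79°, λ = atan2(y, x) = -110.38°.

25.79°, -110.38°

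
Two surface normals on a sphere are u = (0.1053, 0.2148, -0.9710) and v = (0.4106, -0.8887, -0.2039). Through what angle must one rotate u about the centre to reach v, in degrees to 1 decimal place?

u·v = 0.0503; |u| = 1.0000, |v| = 1.0000.
cos θ = (u·v)/(|u||v|) = 0.0503, so θ = 87.1°.

87.1°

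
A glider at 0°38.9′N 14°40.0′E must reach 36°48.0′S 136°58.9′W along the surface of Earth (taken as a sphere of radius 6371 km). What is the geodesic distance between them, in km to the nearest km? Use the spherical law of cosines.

15050 km

Let φ₁ = 0.0113 rad, φ₂ = -0.6423 rad, and Δλ = -2.6468 rad.
cos c = sin φ₁ sin φ₂ + cos φ₁ cos φ₂ cos Δλ = (0.0113)(-0.5990) + (0.9999)(0.8007)(-0.8800) = -0.71142,
so c = arccos(-0.71142) = 2.36231 rad.
Distance = R·c = 6371 × 2.3623 ≈ 15050 km.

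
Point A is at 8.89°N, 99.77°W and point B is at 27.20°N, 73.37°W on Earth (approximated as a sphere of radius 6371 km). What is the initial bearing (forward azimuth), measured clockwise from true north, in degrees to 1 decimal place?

Δλ = 26.400° = 0.4608 rad.
y = sin Δλ · cos φ₂ = (0.4446)(0.8894) = 0.3955
x = cos φ₁ sin φ₂ − sin φ₁ cos φ₂ cos Δλ = (0.9880)(0.4571) − (0.1545)(0.8894)(0.8957) = 0.3285
θ = atan2(y, x) = 50.29°, so the bearing is 50.3°.

50.3°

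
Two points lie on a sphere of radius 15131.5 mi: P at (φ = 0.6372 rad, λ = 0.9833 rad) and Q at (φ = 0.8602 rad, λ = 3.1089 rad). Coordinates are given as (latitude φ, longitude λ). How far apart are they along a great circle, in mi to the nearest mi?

With latitudes φ₁ = 36.509°, φ₂ = 49.286° and longitude difference Δλ = 121.788°:
cos c = sin φ₁ sin φ₂ + cos φ₁ cos φ₂ cos Δλ = (0.5949)(0.7580) + (0.8038)(0.6523)(-0.5268) = 0.17477,
so c = arccos(0.17477) = 1.39512 rad.
Distance = R·c = 15131.5 × 1.3951 ≈ 21110 mi.

21110 mi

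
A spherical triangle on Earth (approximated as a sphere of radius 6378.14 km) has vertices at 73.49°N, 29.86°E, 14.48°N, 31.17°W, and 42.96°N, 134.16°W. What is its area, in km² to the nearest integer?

33842801 km²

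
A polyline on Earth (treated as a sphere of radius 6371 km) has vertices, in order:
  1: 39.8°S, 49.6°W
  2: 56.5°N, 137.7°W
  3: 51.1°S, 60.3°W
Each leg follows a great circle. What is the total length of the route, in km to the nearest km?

Leg 1→2: central angle 2.1173 rad, distance 13489.4 km.
Leg 2→3: central angle 2.1814 rad, distance 13897.7 km.
Total: 13489.4 + 13897.7 ≈ 27387 km.

27387 km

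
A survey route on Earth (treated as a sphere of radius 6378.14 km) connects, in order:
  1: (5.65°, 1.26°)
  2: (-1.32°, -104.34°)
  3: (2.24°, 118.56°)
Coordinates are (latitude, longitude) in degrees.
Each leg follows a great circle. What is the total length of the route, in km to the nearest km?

Leg 1→2: central angle 1.8440 rad, distance 11761.2 km.
Leg 2→3: central angle 2.3931 rad, distance 15263.3 km.
Total: 11761.2 + 15263.3 ≈ 27025 km.

27025 km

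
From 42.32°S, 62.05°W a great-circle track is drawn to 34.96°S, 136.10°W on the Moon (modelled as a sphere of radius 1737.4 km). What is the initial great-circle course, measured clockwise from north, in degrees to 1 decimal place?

251.0°

With φ₁ = -0.7386, φ₂ = -0.6102, Δλ = -1.2924 rad, the forward-azimuth formula gives
θ = atan2( sin Δλ cos φ₂ , cos φ₁ sin φ₂ − sin φ₁ cos φ₂ cos Δλ ) = atan2(-0.7880, -0.2720) = -109.05°.
Adding 360° brings this into [0°, 360°): 251.0°.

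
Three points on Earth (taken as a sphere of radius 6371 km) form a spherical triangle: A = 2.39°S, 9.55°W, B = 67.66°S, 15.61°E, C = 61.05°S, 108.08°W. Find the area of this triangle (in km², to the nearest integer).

Side lengths (central angles): a = 0.7851, b = 1.6060, c = 1.1785 rad; semiperimeter s = 1.7848.
By l'Huilier's theorem, tan(E/4) = √[tan(s/2) tan((s−a)/2) tan((s−b)/2) tan((s−c)/2)], giving spherical excess E = 0.5479 rad.
Area = E·R² = 0.5479 × (6371)² ≈ 22237842 km².

22237842 km²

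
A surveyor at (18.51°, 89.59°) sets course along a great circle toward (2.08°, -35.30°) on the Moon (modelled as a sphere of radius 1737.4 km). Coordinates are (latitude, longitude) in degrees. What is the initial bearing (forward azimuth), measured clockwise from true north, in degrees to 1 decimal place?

Δλ = -124.890° = -2.1797 rad.
y = sin Δλ · cos φ₂ = (-0.8203)(0.9993) = -0.8197
x = cos φ₁ sin φ₂ − sin φ₁ cos φ₂ cos Δλ = (0.9483)(0.0363) − (0.3175)(0.9993)(-0.5720) = 0.2159
θ = atan2(y, x) = -75.24°; adding 360° gives 284.8°.

284.8°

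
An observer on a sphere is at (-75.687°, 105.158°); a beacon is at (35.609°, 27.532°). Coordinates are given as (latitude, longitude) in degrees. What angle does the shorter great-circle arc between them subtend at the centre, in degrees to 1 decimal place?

121.4°

Let φ₁ = -1.3210 rad, φ₂ = 0.6215 rad, and Δλ = -1.3548 rad.
Haversine: a = sin²(Δφ/2) + cos φ₁ cos φ₂ sin²(Δλ/2) = 0.6816 + (0.2472)(0.8130)(0.3929) = 0.76055.
Central angle c = 2·arcsin(√a) = 2.11894 rad.
So the angular separation is 121.4°.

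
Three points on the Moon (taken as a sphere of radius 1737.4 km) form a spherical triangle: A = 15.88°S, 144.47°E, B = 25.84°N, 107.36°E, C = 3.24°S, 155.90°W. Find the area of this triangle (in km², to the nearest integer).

Side lengths (central angles): a = 1.7013, b = 1.0461, c = 0.9630 rad; semiperimeter s = 1.8551.
By l'Huilier's theorem, tan(E/4) = √[tan(s/2) tan((s−a)/2) tan((s−b)/2) tan((s−c)/2)], giving spherical excess E = 0.5765 rad.
Area = E·R² = 0.5765 × (1737.4)² ≈ 1740096 km².

1740096 km²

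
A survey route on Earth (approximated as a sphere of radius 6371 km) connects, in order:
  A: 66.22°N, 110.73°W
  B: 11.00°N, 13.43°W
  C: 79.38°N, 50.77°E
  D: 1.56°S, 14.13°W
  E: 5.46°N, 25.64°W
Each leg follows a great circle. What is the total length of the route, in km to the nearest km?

Leg A→B: central angle 1.4462 rad, distance 9213.5 km.
Leg B→C: central angle 1.3013 rad, distance 8290.4 km.
Leg C→D: central angle 1.5194 rad, distance 9680.0 km.
Leg D→E: central angle 0.2351 rad, distance 1497.8 km.
Total: 9213.5 + 8290.4 + 9680.0 + 1497.8 ≈ 28682 km.

28682 km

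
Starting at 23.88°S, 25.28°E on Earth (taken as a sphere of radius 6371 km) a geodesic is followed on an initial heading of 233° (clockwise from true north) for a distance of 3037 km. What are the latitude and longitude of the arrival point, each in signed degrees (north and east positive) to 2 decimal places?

Angular distance δ = d/R = 3037/6371 = 0.47669 rad; initial bearing θ = 4.0666 rad.
sin φ₂ = sin φ₁ cos δ + cos φ₁ sin δ cos θ = (-0.4048)(0.8885) + (0.9144)(0.4588)(-0.6018) = -0.6122, so φ₂ = -37.75°.
Δλ = atan2(sin θ sin δ cos φ₁, cos δ − sin φ₁ sin φ₂) = atan2(-0.3351, 0.6407) = -27.609°.
λ₂ = 25.280° − 27.609° = -2.33°.

-37.75°, -2.33°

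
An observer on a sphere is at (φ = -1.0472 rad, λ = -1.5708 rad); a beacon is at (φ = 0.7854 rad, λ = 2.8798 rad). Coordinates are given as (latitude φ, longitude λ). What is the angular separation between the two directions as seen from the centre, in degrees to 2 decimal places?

134.74°

In radians: φ₁ = -1.0472, φ₂ = 0.7854, Δλ = -104.999° = -1.8326 rad.
Haversine: a = sin²(Δφ/2) + cos φ₁ cos φ₂ sin²(Δλ/2) = 0.6294 + (0.5000)(0.7071)(0.6294) = 0.85194.
Central angle c = 2·arcsin(√a) = 2.35164 rad.
So the angular separation is 134.74°.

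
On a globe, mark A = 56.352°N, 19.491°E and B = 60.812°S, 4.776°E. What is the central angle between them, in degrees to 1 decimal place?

Let φ₁ = 0.9835 rad, φ₂ = -1.0614 rad, and Δλ = -0.2568 rad.
cos c = sin φ₁ sin φ₂ + cos φ₁ cos φ₂ cos Δλ = (0.8325)(-0.8730) + (0.5541)(0.4877)(0.9672) = -0.46540,
so c = arccos(-0.46540) = 2.05488 rad.
So the angular separation is 117.7°.

117.7°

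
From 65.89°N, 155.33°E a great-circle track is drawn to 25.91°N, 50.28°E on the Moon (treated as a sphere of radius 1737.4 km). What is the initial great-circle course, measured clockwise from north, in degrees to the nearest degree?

294°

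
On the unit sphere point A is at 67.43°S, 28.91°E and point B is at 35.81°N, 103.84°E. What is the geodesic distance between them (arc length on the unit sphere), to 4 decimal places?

2.0481

Let φ₁ = -1.1769 rad, φ₂ = 0.6250 rad, and Δλ = 1.3078 rad.
cos c = sin φ₁ sin φ₂ + cos φ₁ cos φ₂ cos Δλ = (-0.9234)(0.5851) + (0.3838)(0.8110)(0.2600) = -0.45936,
so c = arccos(-0.45936) = 2.04807 rad.
On the unit sphere the arc length equals the central angle: 2.0481.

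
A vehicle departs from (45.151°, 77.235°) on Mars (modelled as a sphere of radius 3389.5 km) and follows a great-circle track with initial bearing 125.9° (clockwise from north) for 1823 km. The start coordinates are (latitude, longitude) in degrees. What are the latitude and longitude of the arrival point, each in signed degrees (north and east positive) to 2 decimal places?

Angular distance δ = d/R = 1823/3389.5 = 0.53784 rad; initial bearing θ = 2.1974 rad.
sin φ₂ = sin φ₁ cos δ + cos φ₁ sin δ cos θ = (0.7090)(0.8588) + (0.7052)(0.5123)(-0.5864) = 0.3970, so φ₂ = 23.39°.
Δλ = atan2(sin θ sin δ cos φ₁, cos δ − sin φ₁ sin φ₂) = atan2(0.2927, 0.5773) = 26.880°.
λ₂ = 77.235° + 26.880° = 104.12°.

23.39°, 104.12°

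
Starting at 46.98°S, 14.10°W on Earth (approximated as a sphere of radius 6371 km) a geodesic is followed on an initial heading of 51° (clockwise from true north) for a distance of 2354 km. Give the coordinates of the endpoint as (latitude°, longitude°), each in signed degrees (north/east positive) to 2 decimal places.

Angular distance δ = d/R = 2354/6371 = 0.36949 rad; initial bearing θ = 0.8901 rad.
sin φ₂ = sin φ₁ cos δ + cos φ₁ sin δ cos θ = (-0.7311)(0.9325) + (0.6823)(0.3611)(0.6293) = -0.5267, so φ₂ = -31.78°.
Δλ = atan2(sin θ sin δ cos φ₁, cos δ − sin φ₁ sin φ₂) = atan2(0.1915, 0.5474) = 19.279°.
λ₂ = -14.100° + 19.279° = 5.18°.

-31.78°, 5.18°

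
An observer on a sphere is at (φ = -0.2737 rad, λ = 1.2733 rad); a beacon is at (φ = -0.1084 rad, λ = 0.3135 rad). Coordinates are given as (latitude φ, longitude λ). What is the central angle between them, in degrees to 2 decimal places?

With latitudes φ₁ = -15.682°, φ₂ = -6.211° and longitude difference Δλ = -54.992°:
cos c = sin φ₁ sin φ₂ + cos φ₁ cos φ₂ cos Δλ = (-0.2703)(-0.1082) + (0.9628)(0.9941)(0.5737) = 0.57833,
so c = arccos(0.57833) = 0.95412 rad.
So the angular separation is 54.67°.

54.67°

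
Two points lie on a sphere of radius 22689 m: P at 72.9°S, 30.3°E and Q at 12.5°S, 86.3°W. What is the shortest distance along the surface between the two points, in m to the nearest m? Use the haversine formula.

33861 m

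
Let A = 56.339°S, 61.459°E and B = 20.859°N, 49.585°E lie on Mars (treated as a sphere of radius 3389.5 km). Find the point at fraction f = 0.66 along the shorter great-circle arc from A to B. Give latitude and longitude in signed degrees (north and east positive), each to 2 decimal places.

-5.45°, 52.58°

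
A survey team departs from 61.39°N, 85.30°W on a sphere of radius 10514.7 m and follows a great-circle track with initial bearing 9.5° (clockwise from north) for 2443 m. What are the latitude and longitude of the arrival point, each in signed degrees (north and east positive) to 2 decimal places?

74.38°, -77.19°

Angular distance δ = d/R = 2443/10514.7 = 0.23234 rad; initial bearing θ = 0.1658 rad.
sin φ₂ = sin φ₁ cos δ + cos φ₁ sin δ cos θ = (0.8779)(0.9731) + (0.4788)(0.2303)(0.9863) = 0.9631, so φ₂ = 74.38°.
Δλ = atan2(sin θ sin δ cos φ₁, cos δ − sin φ₁ sin φ₂) = atan2(0.0182, 0.1277) = 8.112°.
λ₂ = -85.300° + 8.112° = -77.19°.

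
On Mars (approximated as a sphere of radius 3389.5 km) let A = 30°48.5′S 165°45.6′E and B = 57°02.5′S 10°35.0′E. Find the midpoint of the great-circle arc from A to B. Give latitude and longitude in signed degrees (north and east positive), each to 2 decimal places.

-72.32°, 133.73°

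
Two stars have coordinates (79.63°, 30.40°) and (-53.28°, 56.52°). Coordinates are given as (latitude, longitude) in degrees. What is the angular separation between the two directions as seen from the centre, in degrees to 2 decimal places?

Let φ₁ = 1.3898 rad, φ₂ = -0.9299 rad, and Δλ = 0.4559 rad.
cos c = sin φ₁ sin φ₂ + cos φ₁ cos φ₂ cos Δλ = (0.9837)(-0.8016) + (0.1800)(0.5979)(0.8979) = -0.69184,
so c = arccos(-0.69184) = 2.33483 rad.
So the angular separation is 133.78°.

133.78°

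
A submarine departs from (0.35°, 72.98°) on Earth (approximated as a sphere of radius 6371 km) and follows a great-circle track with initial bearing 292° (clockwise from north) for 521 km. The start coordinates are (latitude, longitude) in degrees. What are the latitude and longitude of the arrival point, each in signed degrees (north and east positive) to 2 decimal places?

2.10°, 68.63°

Angular distance δ = d/R = 521/6371 = 0.08178 rad; initial bearing θ = 5.0964 rad.
sin φ₂ = sin φ₁ cos δ + cos φ₁ sin δ cos θ = (0.0061)(0.9967) + (1.0000)(0.0817)(0.3746) = 0.0367, so φ₂ = 2.10°.
Δλ = atan2(sin θ sin δ cos φ₁, cos δ − sin φ₁ sin φ₂) = atan2(-0.0757, 0.9964) = -4.347°.
λ₂ = 72.980° − 4.347° = 68.63°.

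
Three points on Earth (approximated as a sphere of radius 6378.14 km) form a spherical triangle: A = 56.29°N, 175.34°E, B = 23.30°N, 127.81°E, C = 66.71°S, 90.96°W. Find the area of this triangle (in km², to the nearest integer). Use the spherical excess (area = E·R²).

Side lengths (central angles): a = 2.2737, b = 2.4626, c = 0.8323 rad; semiperimeter s = 2.7843.
By l'Huilier's theorem, tan(E/4) = √[tan(s/2) tan((s−a)/2) tan((s−b)/2) tan((s−c)/2)], giving spherical excess E = 2.1284 rad.
Area = E·R² = 2.1284 × (6378.14)² ≈ 86585854 km².

86585854 km²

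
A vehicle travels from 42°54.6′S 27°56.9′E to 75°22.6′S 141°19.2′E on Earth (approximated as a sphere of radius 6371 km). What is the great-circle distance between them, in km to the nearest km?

Let φ₁ = -0.7489 rad, φ₂ = -1.3156 rad, and Δλ = 1.9787 rad.
cos c = sin φ₁ sin φ₂ + cos φ₁ cos φ₂ cos Δλ = (-0.6808)(-0.9676) + (0.7324)(0.2525)(-0.3967) = 0.58544,
so c = arccos(0.58544) = 0.94537 rad.
Distance = R·c = 6371 × 0.9454 ≈ 6023 km.

6023 km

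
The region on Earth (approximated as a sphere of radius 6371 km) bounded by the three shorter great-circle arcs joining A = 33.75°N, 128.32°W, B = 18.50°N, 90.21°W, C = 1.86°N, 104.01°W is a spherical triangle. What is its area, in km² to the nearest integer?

Side lengths (central angles): a = 0.3743, b = 0.6835, c = 0.6490 rad; semiperimeter s = 0.8534.
By l'Huilier's theorem, tan(E/4) = √[tan(s/2) tan((s−a)/2) tan((s−b)/2) tan((s−c)/2)], giving spherical excess E = 0.1245 rad.
Area = E·R² = 0.1245 × (6371)² ≈ 5054166 km².

5054166 km²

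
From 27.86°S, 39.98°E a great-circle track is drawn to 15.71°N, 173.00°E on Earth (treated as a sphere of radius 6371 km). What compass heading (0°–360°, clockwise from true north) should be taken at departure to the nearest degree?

95°

With φ₁ = -0.4862, φ₂ = 0.2742, Δλ = 2.3216 rad, the forward-azimuth formula gives
θ = atan2( sin Δλ cos φ₂ , cos φ₁ sin φ₂ − sin φ₁ cos φ₂ cos Δλ ) = atan2(0.7038, -0.0675) = 95.48°.
So the initial bearing is 95°.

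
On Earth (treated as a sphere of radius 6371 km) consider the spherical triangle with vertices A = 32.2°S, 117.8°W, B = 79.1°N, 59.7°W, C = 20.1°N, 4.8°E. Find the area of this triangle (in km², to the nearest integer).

88409140 km²

Side lengths (central angles): a = 1.1441, b = 2.2285, c = 2.0250 rad; semiperimeter s = 2.6987.
By l'Huilier's theorem, tan(E/4) = √[tan(s/2) tan((s−a)/2) tan((s−b)/2) tan((s−c)/2)], giving spherical excess E = 2.1781 rad.
Area = E·R² = 2.1781 × (6371)² ≈ 88409140 km².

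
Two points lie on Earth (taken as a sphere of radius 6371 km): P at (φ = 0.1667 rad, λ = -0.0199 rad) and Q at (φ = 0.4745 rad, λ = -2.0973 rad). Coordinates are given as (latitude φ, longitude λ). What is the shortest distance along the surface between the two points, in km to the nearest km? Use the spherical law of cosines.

12284 km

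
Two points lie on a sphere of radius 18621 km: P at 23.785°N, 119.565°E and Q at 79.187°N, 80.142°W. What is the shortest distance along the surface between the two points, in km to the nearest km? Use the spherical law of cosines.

24842 km

In radians: φ₁ = 0.4151, φ₂ = 1.3821, Δλ = 160.293° = 2.7976 rad.
cos c = sin φ₁ sin φ₂ + cos φ₁ cos φ₂ cos Δλ = (0.4033)(0.9822) + (0.9151)(0.1876)(-0.9414) = 0.23453,
so c = arccos(0.23453) = 1.33406 rad.
Distance = R·c = 18621 × 1.3341 ≈ 24842 km.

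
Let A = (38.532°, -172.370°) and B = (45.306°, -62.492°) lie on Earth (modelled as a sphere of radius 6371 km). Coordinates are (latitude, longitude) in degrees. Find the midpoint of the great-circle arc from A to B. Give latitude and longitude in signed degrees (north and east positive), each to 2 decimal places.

57.31°, -121.76°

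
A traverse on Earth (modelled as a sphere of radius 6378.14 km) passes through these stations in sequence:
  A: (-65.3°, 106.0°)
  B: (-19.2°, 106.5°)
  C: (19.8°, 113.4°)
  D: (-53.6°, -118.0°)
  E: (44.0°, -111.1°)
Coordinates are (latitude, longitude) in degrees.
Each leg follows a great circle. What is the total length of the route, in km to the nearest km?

34715 km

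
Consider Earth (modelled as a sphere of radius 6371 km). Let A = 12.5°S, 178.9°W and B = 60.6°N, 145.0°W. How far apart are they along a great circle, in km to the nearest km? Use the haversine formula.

8665 km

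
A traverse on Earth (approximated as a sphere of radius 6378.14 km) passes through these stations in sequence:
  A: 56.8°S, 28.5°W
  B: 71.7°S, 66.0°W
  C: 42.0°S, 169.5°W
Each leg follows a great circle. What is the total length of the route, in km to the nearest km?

8452 km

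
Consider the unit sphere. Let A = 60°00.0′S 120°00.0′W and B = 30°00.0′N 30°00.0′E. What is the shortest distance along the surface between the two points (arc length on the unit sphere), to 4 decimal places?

Let φ₁ = -1.0472 rad, φ₂ = 0.5236 rad, and Δλ = 2.6180 rad.
cos c = sin φ₁ sin φ₂ + cos φ₁ cos φ₂ cos Δλ = (-0.8660)(0.5000) + (0.5000)(0.8660)(-0.8660) = -0.80801,
so c = arccos(-0.80801) = 2.51157 rad.
On the unit sphere the arc length equals the central angle: 2.5116.

2.5116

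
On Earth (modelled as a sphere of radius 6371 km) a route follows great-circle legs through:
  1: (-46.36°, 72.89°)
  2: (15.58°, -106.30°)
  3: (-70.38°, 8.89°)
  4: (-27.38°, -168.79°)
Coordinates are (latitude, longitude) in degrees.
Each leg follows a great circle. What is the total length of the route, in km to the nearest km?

Leg 1→2: central angle 2.6043 rad, distance 16591.7 km.
Leg 2→3: central angle 1.9721 rad, distance 12564.5 km.
Leg 3→4: central angle 1.4351 rad, distance 9143.1 km.
Total: 16591.7 + 12564.5 + 9143.1 ≈ 38299 km.

38299 km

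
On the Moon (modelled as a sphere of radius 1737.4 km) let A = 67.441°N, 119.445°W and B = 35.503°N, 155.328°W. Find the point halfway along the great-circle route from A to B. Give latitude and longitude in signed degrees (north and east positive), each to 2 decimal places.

52.67°, -144.02°

The central angle between A and B is δ = 0.6610 rad.
With f = 0.5, the slerp weights are sin((1−f)δ)/sin δ = 0.5286 and sin(fδ)/sin δ = 0.5286.
Weighted sum of the unit vectors: (0.5286)·(-0.1886,-0.3341,0.9235) + (0.5286)·(-0.7398,-0.3398,0.5807) = (-0.4907, -0.3562, 0.7952).
Converting back: φ = atan2(z, √(x²+y²)) = 52.67°, λ = atan2(y, x) = -144.02°.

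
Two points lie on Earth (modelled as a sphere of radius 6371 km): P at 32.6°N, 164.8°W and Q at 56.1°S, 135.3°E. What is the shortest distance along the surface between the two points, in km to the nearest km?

11366 km

With latitudes φ₁ = 32.600°, φ₂ = -56.100° and longitude difference Δλ = -59.900°:
cos c = sin φ₁ sin φ₂ + cos φ₁ cos φ₂ cos Δλ = (0.5388)(-0.8300) + (0.8425)(0.5577)(0.5015) = -0.21154,
so c = arccos(-0.21154) = 1.78395 rad.
Distance = R·c = 6371 × 1.7839 ≈ 11366 km.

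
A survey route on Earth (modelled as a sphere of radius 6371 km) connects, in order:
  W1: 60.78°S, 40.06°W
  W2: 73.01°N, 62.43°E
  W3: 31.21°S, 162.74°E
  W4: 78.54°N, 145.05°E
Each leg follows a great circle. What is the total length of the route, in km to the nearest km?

Leg W1→W2: central angle 2.6170 rad, distance 16672.7 km.
Leg W2→W3: central angle 2.1416 rad, distance 13644.0 km.
Leg W3→W4: central angle 1.9240 rad, distance 12258.1 km.
Total: 16672.7 + 13644.0 + 12258.1 ≈ 42575 km.

42575 km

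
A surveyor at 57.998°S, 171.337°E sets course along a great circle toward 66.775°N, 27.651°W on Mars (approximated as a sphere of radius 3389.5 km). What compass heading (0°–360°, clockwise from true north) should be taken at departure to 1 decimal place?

36.9°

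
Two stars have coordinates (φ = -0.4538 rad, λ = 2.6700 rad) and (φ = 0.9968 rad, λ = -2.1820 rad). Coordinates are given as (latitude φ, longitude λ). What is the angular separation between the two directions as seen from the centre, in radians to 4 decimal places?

With latitudes φ₁ = -26.001°, φ₂ = 57.112° and longitude difference Δλ = 82.001°:
cos c = sin φ₁ sin φ₂ + cos φ₁ cos φ₂ cos Δλ = (-0.4384)(0.8397) + (0.8988)(0.5430)(0.1392) = -0.30021,
so c = arccos(-0.30021) = 1.87571 rad.
So the angular separation is 1.8757 rad.

1.8757 rad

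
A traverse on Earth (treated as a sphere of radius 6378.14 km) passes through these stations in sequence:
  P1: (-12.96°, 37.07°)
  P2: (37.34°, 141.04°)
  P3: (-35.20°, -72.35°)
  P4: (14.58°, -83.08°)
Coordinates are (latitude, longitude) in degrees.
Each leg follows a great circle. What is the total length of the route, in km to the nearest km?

Leg P1→P2: central angle 1.8998 rad, distance 12117.0 km.
Leg P2→P3: central angle 2.6727 rad, distance 17046.9 km.
Leg P3→P4: central angle 0.8868 rad, distance 5656.1 km.
Total: 12117.0 + 17046.9 + 5656.1 ≈ 34820 km.

34820 km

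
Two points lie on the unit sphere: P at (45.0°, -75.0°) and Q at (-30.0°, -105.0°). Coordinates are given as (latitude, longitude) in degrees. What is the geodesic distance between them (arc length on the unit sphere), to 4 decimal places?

Let φ₁ = 0.7854 rad, φ₂ = -0.5236 rad, and Δλ = -0.5236 rad.
cos c = sin φ₁ sin φ₂ + cos φ₁ cos φ₂ cos Δλ = (0.7071)(-0.5000) + (0.7071)(0.8660)(0.8660) = 0.17678,
so c = arccos(0.17678) = 1.39309 rad.
On the unit sphere the arc length equals the central angle: 1.3931.

1.3931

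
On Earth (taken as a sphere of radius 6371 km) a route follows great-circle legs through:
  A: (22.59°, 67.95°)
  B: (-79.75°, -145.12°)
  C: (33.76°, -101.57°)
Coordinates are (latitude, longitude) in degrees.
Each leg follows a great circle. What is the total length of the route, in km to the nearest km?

Leg A→B: central angle 2.1126 rad, distance 13459.4 km.
Leg B→C: central angle 2.0260 rad, distance 12907.5 km.
Total: 13459.4 + 12907.5 ≈ 26367 km.

26367 km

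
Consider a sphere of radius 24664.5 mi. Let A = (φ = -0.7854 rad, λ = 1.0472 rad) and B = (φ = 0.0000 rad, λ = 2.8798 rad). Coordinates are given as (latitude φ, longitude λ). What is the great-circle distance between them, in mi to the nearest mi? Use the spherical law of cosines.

43282 mi

Let φ₁ = -0.7854 rad, φ₂ = 0.0000 rad, and Δλ = 1.8326 rad.
cos c = sin φ₁ sin φ₂ + cos φ₁ cos φ₂ cos Δλ = (-0.7071)(0.0000) + (0.7071)(1.0000)(-0.2588) = -0.18302,
so c = arccos(-0.18302) = 1.75485 rad.
Distance = R·c = 24664.5 × 1.7548 ≈ 43282 mi.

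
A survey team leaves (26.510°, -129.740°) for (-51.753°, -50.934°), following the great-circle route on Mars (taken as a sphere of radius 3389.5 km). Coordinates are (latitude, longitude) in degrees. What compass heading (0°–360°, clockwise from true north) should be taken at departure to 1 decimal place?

With φ₁ = 0.4627, φ₂ = -0.9033, Δλ = 1.3754 rad, the forward-azimuth formula gives
θ = atan2( sin Δλ cos φ₂ , cos φ₁ sin φ₂ − sin φ₁ cos φ₂ cos Δλ ) = atan2(0.6073, -0.7564) = 141.24°.
So the initial bearing is 141.2°.

141.2°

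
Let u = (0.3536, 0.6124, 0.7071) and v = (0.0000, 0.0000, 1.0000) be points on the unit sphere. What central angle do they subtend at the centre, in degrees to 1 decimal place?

45.0°

u·v = 0.7071; |u| = 1.0000, |v| = 1.0000.
cos θ = (u·v)/(|u||v|) = 0.7071, so θ = 45.0°.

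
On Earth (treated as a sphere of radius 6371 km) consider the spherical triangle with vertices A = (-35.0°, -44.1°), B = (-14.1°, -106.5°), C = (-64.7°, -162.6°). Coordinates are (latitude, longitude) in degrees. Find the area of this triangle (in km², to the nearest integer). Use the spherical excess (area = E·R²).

Side lengths (central angles): a = 1.1024, b = 1.2116, c = 1.0382 rad; semiperimeter s = 1.6761.
By l'Huilier's theorem, tan(E/4) = √[tan(s/2) tan((s−a)/2) tan((s−b)/2) tan((s−c)/2)], giving spherical excess E = 0.6347 rad.
Area = E·R² = 0.6347 × (6371)² ≈ 25760365 km².

25760365 km²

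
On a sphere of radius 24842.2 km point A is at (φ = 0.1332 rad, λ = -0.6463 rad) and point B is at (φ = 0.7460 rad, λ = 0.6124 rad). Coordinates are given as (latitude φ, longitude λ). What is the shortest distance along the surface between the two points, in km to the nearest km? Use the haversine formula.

With latitudes φ₁ = 7.632°, φ₂ = 42.743° and longitude difference Δλ = 72.118°:
Haversine: a = sin²(Δφ/2) + cos φ₁ cos φ₂ sin²(Δλ/2) = 0.0910 + (0.9911)(0.7344)(0.3465) = 0.34318.
Central angle c = 2·arcsin(√a) = 1.25177 rad.
Distance = R·c = 24842.2 × 1.2518 ≈ 31097 km.

31097 km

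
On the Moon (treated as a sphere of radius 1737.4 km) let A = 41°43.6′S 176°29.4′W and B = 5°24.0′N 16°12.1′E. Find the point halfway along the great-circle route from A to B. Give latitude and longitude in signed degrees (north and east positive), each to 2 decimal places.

Central angle δ = 2.4775 rad. Interpolating on the sphere with fraction f = 0.5:
P = [sin((1−f)δ)·A + sin(fδ)·B] / sin δ = 1.5339·A + 1.5339·B in Cartesian coordinates,
giving P = (0.3238, 0.3560, -0.8766), i.e. latitude -61.23°, longitude 47.71°.

-61.23°, 47.71°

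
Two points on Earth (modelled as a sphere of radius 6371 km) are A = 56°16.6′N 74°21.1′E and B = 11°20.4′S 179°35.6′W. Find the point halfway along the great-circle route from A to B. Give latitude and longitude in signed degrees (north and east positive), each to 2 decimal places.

The central angle between A and B is δ = 1.8903 rad.
With f = 0.5, the slerp weights are sin((1−f)δ)/sin δ = 0.8538 and sin(fδ)/sin δ = 0.8538.
Weighted sum of the unit vectors: (0.8538)·(0.1498,0.5346,0.8317) + (0.8538)·(-0.9805,-0.0070,-0.1966) = (-0.7092, 0.4505, 0.5422).
Converting back: φ = atan2(z, √(x²+y²)) = 32.84°, λ = atan2(y, x) = 147.58°.

32.84°, 147.58°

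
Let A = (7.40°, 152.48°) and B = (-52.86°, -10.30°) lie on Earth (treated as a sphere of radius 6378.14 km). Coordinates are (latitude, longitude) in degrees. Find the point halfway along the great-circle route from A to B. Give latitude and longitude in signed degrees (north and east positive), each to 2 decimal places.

-55.94°, 129.18°

Central angle δ = 2.3112 rad. Interpolating on the sphere with fraction f = 0.5:
P = [sin((1−f)δ)·A + sin(fδ)·B] / sin δ = 1.2395·A + 1.2395·B in Cartesian coordinates,
giving P = (-0.3538, 0.4342, -0.8285), i.e. latitude -55.94°, longitude 129.18°.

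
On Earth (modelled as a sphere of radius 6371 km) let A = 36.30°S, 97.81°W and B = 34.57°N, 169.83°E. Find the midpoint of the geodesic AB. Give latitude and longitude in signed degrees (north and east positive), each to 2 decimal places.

-1.25°, -144.63°

Central angle δ = 1.9425 rad. Interpolating on the sphere with fraction f = 0.5:
P = [sin((1−f)δ)·A + sin(fδ)·B] / sin δ = 0.8861·A + 0.8861·B in Cartesian coordinates,
giving P = (-0.8153, -0.5787, -0.0218), i.e. latitude -1.25°, longitude -144.63°.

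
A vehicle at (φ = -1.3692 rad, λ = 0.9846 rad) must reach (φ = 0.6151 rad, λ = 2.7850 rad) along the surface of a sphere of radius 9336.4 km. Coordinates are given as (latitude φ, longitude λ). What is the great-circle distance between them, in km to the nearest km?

Let φ₁ = -1.3692 rad, φ₂ = 0.6151 rad, and Δλ = 1.8004 rad.
cos c = sin φ₁ sin φ₂ + cos φ₁ cos φ₂ cos Δλ = (-0.9797)(0.5770) + (0.2002)(0.8167)(-0.2276) = -0.60257,
so c = arccos(-0.60257) = 2.21752 rad.
Distance = R·c = 9336.4 × 2.2175 ≈ 20704 km.

20704 km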